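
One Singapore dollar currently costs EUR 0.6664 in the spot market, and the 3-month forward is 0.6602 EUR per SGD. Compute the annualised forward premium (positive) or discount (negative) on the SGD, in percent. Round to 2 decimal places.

-3.72%

T = 3/12 years.
Period premium: (0.6602 − 0.6664)/0.6664 = -0.0093037.
Annualise by dividing by T: -0.0093037 / (3/12) = -0.037215 → -3.72%.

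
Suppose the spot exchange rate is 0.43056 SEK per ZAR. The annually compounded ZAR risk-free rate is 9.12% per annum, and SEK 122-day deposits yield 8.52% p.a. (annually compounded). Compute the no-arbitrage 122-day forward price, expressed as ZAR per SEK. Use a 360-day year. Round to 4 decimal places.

T = 122/360 years.
SEK accumulates by (1 + 0.0852)^(122/360) = 1.0280965.
ZAR growth factor: (1 + 0.0912)^(122/360) = 1.0300193.
So F = 0.43056 × 1.0280965 / 1.0300193 = 0.4297562 (SEK/ZAR).
Invert for ZAR per SEK: 1 / 0.4297562 = 2.3269.

2.3269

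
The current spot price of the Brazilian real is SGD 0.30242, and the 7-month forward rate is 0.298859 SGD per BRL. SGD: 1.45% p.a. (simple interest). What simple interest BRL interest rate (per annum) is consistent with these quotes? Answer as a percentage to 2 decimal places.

3.51%

T = 7/12 years.
CIP gives F = S · g_SGD/g_BRL, so g_SGD/g_BRL = 0.298859/0.30242 = 0.9882250.
The SGD side grows by 1 + 0.0145×7/12 = 1.0084583.
So the BRL growth factor = 1.0204744.
r = (1.0204744 − 1)/(7/12) = 0.035099 → 3.51%.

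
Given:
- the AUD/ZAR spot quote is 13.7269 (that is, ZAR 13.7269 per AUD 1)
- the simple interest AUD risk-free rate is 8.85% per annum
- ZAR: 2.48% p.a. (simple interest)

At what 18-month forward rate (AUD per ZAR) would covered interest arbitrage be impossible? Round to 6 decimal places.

T = 18/12 years.
ZAR growth factor: 1 + 0.0248×18/12 = 1.037200.
Growth of 1 AUD over T: 1 + 0.0885×18/12 = 1.132750.
CIP: F = S · (grow ZAR)/(grow AUD) = 13.7269 × 1.037200/1.132750 = 12.56901 ZAR per AUD.
Invert for AUD per ZAR: 1 / 12.56901 = 0.079561.

0.079561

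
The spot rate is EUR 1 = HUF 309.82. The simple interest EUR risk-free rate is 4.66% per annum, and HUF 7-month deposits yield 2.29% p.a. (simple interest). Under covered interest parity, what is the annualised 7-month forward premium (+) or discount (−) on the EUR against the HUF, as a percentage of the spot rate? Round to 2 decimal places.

T = 7/12 years.
No-arbitrage forward: 309.82 × 1.0133583 / 1.0271833 = 305.65009 HUF/EUR.
(F − S)/S ÷ T = (305.65009 − 309.82)/309.82/(7/12) = -0.023073 → -2.31%.

-2.31%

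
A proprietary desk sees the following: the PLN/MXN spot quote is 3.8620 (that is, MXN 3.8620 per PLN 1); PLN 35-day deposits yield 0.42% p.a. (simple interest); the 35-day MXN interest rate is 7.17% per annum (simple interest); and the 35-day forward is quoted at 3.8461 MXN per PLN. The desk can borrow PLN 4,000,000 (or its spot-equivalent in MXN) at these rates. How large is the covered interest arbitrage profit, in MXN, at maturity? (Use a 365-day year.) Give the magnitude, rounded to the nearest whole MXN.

MXN 163,614

T = 35/365 years.
Route A — deposit PLN, sell forward: 4,000,000 × 1.0004027397 × 3.8461 = MXN 15,390,595.91.
Route B — convert at spot, deposit MXN: 4,000,000 × 3.8620 × 1.0068753425 = MXN 15,554,210.29.
The quoted forward undervalues PLN, so borrow PLN, convert to MXN at spot, deposit the MXN at 7.17%, and buy PLN forward at 3.8461 to cover the loan.
Arbitrage profit = |15,390,595.91 − 15,554,210.29| = MXN 163,614.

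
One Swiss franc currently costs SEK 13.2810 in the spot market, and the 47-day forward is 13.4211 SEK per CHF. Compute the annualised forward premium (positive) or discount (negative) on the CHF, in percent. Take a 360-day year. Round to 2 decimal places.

+8.08%

T = 47/360 years.
CHF trades forward at +1.05489% vs spot over the period.
Annualise by dividing by T: 0.0105489 / (47/360) = 0.080800 → 8.08%.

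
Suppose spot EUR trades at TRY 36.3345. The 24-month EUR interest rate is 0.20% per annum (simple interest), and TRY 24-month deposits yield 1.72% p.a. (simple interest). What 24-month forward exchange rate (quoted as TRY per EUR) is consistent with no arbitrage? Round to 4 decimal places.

37.4347

T = 2 years.
Growth of 1 TRY over T: 1 + 0.0172×2 = 1.034400.
Growth of 1 EUR over T: 1 + 0.0020×2 = 1.004000.
CIP: F = S · (grow TRY)/(grow EUR) = 36.3345 × 1.034400/1.004000 = 37.434668 TRY per EUR.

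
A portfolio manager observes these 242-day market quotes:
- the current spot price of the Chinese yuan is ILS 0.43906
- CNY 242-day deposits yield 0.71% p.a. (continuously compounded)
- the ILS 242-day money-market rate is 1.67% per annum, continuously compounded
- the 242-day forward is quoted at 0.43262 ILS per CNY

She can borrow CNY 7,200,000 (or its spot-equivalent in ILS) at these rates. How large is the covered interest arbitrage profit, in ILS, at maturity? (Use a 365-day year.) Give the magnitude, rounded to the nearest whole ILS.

T = 242/365 years.
Route A — deposit CNY, sell forward: 7,200,000 × 1.004718494 × 0.43262 = ILS 3,129,561.47.
Route B — convert at spot, deposit ILS: 7,200,000 × 0.43906 × 1.011133854 = ILS 3,196,428.70.
The quoted forward undervalues CNY, so borrow CNY, convert to ILS at spot, deposit the ILS at 1.67%, and buy CNY forward at 0.43262 to cover the loan.
Profit = 3,196,428.70 − 3,129,561.47 = ILS 66,867.

ILS 66,867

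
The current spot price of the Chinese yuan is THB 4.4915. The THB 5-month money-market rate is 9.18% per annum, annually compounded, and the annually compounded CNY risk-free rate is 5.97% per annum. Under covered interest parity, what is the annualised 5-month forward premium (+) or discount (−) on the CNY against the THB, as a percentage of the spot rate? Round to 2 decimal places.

T = 5/12 years.
CIP forward (THB per CNY) = 4.4915 × 1.0372727/1.024455 = 4.5476964.
(F − S)/S ÷ T = (4.5476964 − 4.4915)/4.4915/(5/12) = 0.030028 → 3.00%.

+3.00%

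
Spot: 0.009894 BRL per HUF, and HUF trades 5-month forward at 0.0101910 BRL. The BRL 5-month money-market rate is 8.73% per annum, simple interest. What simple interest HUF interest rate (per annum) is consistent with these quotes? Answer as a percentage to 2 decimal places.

T = 5/12 years.
F/S = 0.010191/0.009894 = 1.0300182 = (growth of BRL) / (growth of HUF).
BRL growth factor: 1 + 0.0873×5/12 = 1.036375.
Hence g_HUF = 1.0061715.
r = (1.0061715 − 1)/(5/12) = 0.014812 → 1.48%.

1.48%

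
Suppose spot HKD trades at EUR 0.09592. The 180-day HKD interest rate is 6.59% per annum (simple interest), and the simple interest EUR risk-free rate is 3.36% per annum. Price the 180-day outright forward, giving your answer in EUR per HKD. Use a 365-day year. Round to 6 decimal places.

0.094440

T = 180/365 years.
EUR growth factor: 1 + 0.0336×180/365 = 1.0165699.
HKD accumulates by 1 + 0.0659×180/365 = 1.0324986.
Forward (EUR per HKD) = 0.09592 × 1.0165699 / 1.0324986 = 0.09444021.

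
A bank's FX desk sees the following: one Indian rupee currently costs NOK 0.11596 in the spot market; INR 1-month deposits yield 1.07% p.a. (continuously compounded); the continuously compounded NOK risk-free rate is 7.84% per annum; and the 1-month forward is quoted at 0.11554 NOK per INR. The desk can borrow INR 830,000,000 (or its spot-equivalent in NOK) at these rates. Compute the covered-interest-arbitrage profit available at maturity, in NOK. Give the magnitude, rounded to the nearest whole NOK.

NOK 893,924

T = 1/12 years.
Keep in INR, deliver into the forward: 830,000,000·1.0008920643·0.11554 = NOK 95,983,747.36.
Swap to NOK now, deposit: 830,000,000·0.11596·1.0065547221 = NOK 96,877,671.03.
The quoted forward undervalues INR, so borrow INR, convert to NOK at spot, deposit the NOK at 7.84%, and buy INR forward at 0.11554 to cover the loan.
Profit = 96,877,671.03 − 95,983,747.36 = NOK 893,924.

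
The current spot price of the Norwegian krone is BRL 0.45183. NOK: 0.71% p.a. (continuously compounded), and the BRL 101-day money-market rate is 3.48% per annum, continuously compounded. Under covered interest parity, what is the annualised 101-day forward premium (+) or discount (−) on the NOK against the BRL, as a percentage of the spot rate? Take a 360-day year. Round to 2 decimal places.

T = 101/360 years.
CIP forward (BRL per NOK) = 0.45183 × 1.0098112/1.0019939 = 0.45535506.
(F − S)/S ÷ T = (0.45535506 − 0.45183)/0.45183/(101/360) = 0.027808 → 2.78%.

+2.78%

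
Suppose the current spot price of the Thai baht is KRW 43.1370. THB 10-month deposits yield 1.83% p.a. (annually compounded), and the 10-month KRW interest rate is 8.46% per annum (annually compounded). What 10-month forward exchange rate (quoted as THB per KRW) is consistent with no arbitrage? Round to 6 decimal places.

T = 10/12 years.
KRW accumulates by (1 + 0.0846)^(10/12) = 1.0700186.
THB accumulates by (1 + 0.0183)^(10/12) = 1.0152269.
So F = 43.137 × 1.0700186 / 1.0152269 = 45.46510 (KRW/THB).
Quoted the other way: 1/45.46510 = 0.021995 THB per KRW.

0.021995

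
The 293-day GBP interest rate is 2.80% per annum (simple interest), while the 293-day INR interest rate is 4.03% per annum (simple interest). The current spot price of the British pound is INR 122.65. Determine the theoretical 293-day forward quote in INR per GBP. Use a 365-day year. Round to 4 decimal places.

123.8344

T = 293/365 years.
INR accumulates by 1 + 0.0403×293/365 = 1.032350411.
GBP growth factor: 1 + 0.0280×293/365 = 1.022476712.
Forward (INR per GBP) = 122.65 × 1.032350411 / 1.022476712 = 123.834388.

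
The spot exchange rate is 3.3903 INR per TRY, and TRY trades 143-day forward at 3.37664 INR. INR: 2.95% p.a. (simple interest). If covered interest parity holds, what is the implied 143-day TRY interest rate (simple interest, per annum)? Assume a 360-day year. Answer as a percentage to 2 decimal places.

3.98%

T = 143/360 years.
CIP gives F = S · g_INR/g_TRY, so g_INR/g_TRY = 3.37664/3.3903 = 0.9959709.
The INR side grows by 1 + 0.0295×143/360 = 1.0117181.
Hence g_TRY = 1.0158109.
(1.0158109 − 1)/T = 0.039804, i.e. 3.98%.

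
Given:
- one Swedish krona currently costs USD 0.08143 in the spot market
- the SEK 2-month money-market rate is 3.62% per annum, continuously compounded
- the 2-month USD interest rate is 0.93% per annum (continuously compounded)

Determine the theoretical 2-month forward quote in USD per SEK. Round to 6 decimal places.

T = 2/12 years.
Growth of 1 USD over T: e^(0.0093×2/12) = 1.0015512.
SEK growth factor: e^(0.0362×2/12) = 1.0060516.
CIP: F = S · (grow USD)/(grow SEK) = 0.08143 × 1.0015512/1.0060516 = 0.08106574 USD per SEK.

0.081066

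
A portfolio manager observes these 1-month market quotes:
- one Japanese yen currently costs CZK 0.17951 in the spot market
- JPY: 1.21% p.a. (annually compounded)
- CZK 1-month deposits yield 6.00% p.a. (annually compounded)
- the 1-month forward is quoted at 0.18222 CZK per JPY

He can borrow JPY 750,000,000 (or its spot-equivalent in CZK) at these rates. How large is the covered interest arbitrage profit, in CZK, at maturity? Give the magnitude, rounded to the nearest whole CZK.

T = 1/12 years.
Route A — deposit JPY, sell forward: 750,000,000 × 1.00100278414 × 0.18222 = CZK 136,802,045.49.
Route B — convert at spot, deposit CZK: 750,000,000 × 0.17951 × 1.00486755057 = CZK 135,287,830.50.
The quoted forward overvalues JPY, so borrow CZK, buy JPY at spot, deposit the JPY at 1.21%, and sell the proceeds forward at 0.18222.
The gap between the two covered legs is CZK 1,514,215.

CZK 1,514,215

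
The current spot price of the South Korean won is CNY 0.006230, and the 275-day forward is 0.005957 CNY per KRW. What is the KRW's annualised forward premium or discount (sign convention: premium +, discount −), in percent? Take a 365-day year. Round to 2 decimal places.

-5.82%

T = 275/365 years.
Period premium: (0.005957 − 0.00623)/0.00623 = -0.0438202.
Per annum: -0.0438202 / (275/365) = -0.058161 = -5.82%.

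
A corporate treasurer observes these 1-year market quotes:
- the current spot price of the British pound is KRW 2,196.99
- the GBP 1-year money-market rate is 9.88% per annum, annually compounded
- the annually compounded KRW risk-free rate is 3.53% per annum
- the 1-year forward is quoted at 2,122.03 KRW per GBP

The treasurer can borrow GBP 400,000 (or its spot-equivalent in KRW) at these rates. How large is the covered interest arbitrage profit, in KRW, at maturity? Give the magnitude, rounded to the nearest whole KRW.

T = 1 year.
Route A — deposit GBP, sell forward: 400,000 × 1.098800 × 2122.03 = KRW 932,674,625.60.
Route B — convert at spot, deposit KRW: 400,000 × 2196.99 × 1.035300 = KRW 909,817,498.80.
The quoted forward overvalues GBP, so borrow KRW, buy GBP at spot, deposit the GBP at 9.88%, and sell the proceeds forward at 2,122.03.
Arbitrage profit = |932,674,625.60 − 909,817,498.80| = KRW 22,857,127.

KRW 22,857,127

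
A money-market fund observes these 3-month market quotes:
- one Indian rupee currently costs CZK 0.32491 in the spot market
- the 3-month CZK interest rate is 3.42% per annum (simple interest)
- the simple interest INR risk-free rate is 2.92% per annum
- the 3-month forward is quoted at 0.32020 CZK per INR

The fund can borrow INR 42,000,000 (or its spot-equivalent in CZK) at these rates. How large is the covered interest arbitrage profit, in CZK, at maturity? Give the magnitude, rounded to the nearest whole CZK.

CZK 216,322

T = 3/12 years.
Invest the INR and cover forward: 42,000,000 × 1.007300 × 0.32020 = CZK 13,546,573.32.
Convert at spot and invest in CZK: 42,000,000 × 0.32491 × 1.008550 = CZK 13,762,895.18.
The quoted forward undervalues INR, so borrow INR, convert to CZK at spot, deposit the CZK at 3.42%, and buy INR forward at 0.32020 to cover the loan.
Arbitrage profit = |13,546,573.32 − 13,762,895.18| = CZK 216,322.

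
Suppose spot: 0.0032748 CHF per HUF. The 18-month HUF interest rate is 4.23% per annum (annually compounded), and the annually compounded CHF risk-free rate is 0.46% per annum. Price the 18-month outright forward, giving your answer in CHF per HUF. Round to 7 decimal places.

T = 18/12 years.
CHF accumulates by (1 + 0.0046)^(18/12) = 1.0069079.
Growth of 1 HUF over T: (1 + 0.0423)^(18/12) = 1.0641163.
CIP: F = S · (grow CHF)/(grow HUF) = 0.0032748 × 1.0069079/1.0641163 = 0.003098742 CHF per HUF.

0.0030987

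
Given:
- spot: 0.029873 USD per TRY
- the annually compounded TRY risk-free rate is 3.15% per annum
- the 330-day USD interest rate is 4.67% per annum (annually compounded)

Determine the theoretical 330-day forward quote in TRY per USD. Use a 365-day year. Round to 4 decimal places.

33.0352

T = 330/365 years.
Growth of 1 USD over T: (1 + 0.0467)^(330/365) = 1.04212896.
Growth of 1 TRY over T: (1 + 0.0315)^(330/365) = 1.02843693.
Forward (USD per TRY) = 0.029873 × 1.04212896 / 1.02843693 = 0.030270712.
Invert for TRY per USD: 1 / 0.030270712 = 33.0352.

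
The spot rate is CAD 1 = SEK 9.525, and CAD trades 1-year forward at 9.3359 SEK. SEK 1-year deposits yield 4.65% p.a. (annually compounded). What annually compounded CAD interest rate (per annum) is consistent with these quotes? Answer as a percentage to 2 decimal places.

6.77%

T = 1 year.
F/S = 9.3359/9.525 = 0.9801470 = (growth of SEK) / (growth of CAD).
The SEK side grows by (1 + 0.0465)^1 = 1.046500.
That pins the CAD growth at 1.067697.
Annualise: 1.067697^(1/1) − 1 = 0.067697 = 6.77%.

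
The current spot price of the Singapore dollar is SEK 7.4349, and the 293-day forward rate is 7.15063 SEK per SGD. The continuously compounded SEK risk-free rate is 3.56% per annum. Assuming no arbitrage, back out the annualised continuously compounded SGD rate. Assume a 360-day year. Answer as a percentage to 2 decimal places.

T = 293/360 years.
CIP gives F = S · g_SEK/g_SGD, so g_SEK/g_SGD = 7.15063/7.4349 = 0.9617655.
The SEK side grows by e^(0.0356×293/360) = 1.0293983.
Hence g_SGD = 1.0703215.
r = ln(1.0703215)/(293/360) = 0.083499 → 8.35%.

8.35%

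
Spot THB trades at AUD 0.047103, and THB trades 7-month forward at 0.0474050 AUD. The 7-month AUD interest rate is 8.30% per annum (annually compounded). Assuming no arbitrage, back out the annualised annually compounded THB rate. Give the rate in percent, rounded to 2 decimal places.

7.12%

T = 7/12 years.
By CIP, F/S equals the AUD-to-THB growth ratio: 0.047405/0.047103 = 1.0064115.
The AUD side grows by (1 + 0.0830)^(7/12) = 1.0476107.
That pins the THB growth at 1.0409367.
r = 1.0409367^(12/7) − 1 = 0.071199 → 7.12%.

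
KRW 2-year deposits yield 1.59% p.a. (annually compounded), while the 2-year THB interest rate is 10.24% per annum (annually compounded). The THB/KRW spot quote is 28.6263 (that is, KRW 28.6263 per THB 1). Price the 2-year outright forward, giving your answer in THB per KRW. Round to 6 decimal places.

T = 2 years.
Growth of 1 KRW over T: (1 + 0.0159)^2 = 1.0320528.
Growth of 1 THB over T: (1 + 0.1024)^2 = 1.2152858.
So F = 28.6263 × 1.0320528 / 1.2152858 = 24.31021 (KRW/THB).
Quoted the other way: 1/24.31021 = 0.041135 THB per KRW.

0.041135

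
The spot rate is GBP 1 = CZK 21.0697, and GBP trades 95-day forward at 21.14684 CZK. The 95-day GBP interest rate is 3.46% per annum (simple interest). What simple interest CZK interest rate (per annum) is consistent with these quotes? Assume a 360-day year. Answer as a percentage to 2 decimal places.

T = 95/360 years.
F/S = 21.14684/21.0697 = 1.0036612 = (growth of CZK) / (growth of GBP).
The GBP side grows by 1 + 0.0346×95/360 = 1.0091306.
Hence g_CZK = 1.0128252.
(1.0128252 − 1)/T = 0.048601, i.e. 4.86%.

4.86%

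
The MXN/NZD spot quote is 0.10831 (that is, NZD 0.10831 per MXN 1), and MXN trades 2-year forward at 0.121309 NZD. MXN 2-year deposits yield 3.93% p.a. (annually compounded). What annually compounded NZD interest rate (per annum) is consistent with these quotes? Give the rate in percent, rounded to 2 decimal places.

9.99%

T = 2 years.
By CIP, F/S equals the NZD-to-MXN growth ratio: 0.121309/0.10831 = 1.1200166.
The MXN side grows by (1 + 0.0393)^2 = 1.0801445.
That pins the NZD growth at 1.2097798.
Annualise: 1.2097798^(1/2) − 1 = 0.099900 = 9.99%.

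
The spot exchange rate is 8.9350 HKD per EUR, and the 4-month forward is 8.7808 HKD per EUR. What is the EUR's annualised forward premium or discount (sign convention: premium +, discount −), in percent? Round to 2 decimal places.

T = 4/12 years.
(F − S)/S = (8.7808 − 8.935)/8.935 = -0.0172580.
Per annum: -0.0172580 / (4/12) = -0.051774 = -5.18%.

-5.18%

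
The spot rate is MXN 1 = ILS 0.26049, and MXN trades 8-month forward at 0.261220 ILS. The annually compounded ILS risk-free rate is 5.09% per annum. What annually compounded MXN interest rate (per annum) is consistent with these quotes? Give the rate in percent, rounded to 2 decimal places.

4.65%

T = 8/12 years.
F/S = 0.26122/0.26049 = 1.0028024 = (growth of ILS) / (growth of MXN).
ILS growth factor: (1 + 0.0509)^(8/12) = 1.0336518.
Hence g_MXN = 1.0307632.
r = 1.0307632^(12/8) − 1 = 0.046498 → 4.65%.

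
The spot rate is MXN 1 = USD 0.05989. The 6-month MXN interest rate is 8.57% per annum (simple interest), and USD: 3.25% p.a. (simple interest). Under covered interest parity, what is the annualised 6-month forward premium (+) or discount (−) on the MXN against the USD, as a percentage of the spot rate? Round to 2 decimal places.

T = 6/12 years.
F = S · g_USD/g_MXN = 0.05989 × 1.016250/1.042850 = 0.05836238.
(F − S)/S ÷ T = (0.05836238 − 0.05989)/0.05989/(6/12) = -0.051014 → -5.10%.

-5.10%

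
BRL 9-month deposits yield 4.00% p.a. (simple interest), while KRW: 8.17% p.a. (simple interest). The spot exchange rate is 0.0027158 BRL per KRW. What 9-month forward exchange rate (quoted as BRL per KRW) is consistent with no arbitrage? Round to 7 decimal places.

0.0026358

T = 9/12 years.
BRL accumulates by 1 + 0.0400×9/12 = 1.030000.
KRW growth factor: 1 + 0.0817×9/12 = 1.061275.
Forward (BRL per KRW) = 0.0027158 × 1.030000 / 1.061275 = 0.002635767.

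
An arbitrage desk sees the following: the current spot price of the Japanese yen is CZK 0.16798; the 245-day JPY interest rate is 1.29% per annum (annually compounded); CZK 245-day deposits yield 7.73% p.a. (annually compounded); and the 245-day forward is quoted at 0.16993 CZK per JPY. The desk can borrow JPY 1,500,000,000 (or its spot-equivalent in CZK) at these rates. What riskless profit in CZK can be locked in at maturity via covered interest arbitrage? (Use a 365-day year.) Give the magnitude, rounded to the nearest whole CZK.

CZK 7,785,651

T = 245/365 years.
Keep in JPY, deliver into the forward: 1,500,000,000·1.00864064662·0.16993 = CZK 257,097,457.62.
Swap to CZK now, deposit: 1,500,000,000·0.16798·1.05124859704 = CZK 264,883,109.00.
The quoted forward undervalues JPY, so borrow JPY, convert to CZK at spot, deposit the CZK at 7.73%, and buy JPY forward at 0.16993 to cover the loan.
The gap between the two covered legs is CZK 7,785,651.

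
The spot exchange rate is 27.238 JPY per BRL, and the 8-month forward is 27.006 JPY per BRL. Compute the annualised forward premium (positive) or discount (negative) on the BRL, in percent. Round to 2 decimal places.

T = 8/12 years.
(F − S)/S = (27.006 − 27.238)/27.238 = -0.0085175.
Per annum: -0.0085175 / (8/12) = -0.012776 = -1.28%.

-1.28%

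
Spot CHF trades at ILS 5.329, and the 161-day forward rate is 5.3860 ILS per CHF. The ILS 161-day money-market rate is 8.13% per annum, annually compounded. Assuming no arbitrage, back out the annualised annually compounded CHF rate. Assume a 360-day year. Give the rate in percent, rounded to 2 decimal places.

5.59%

T = 161/360 years.
CIP gives F = S · g_ILS/g_CHF, so g_ILS/g_CHF = 5.386/5.329 = 1.0106962.
ILS growth factor: (1 + 0.0813)^(161/360) = 1.0355749.
So the CHF growth factor = 1.0246154.
Annualise: 1.0246154^(360/161) − 1 = 0.055880 = 5.59%.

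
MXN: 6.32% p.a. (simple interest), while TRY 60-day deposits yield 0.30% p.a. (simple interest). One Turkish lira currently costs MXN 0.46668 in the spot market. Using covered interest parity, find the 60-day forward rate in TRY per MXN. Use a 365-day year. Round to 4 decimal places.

T = 60/365 years.
MXN accumulates by 1 + 0.0632×60/365 = 1.010389.
Growth of 1 TRY over T: 1 + 0.0030×60/365 = 1.0004932.
CIP: F = S · (grow MXN)/(grow TRY) = 0.46668 × 1.010389/1.0004932 = 0.4712959 MXN per TRY.
Invert for TRY per MXN: 1 / 0.4712959 = 2.1218.

2.1218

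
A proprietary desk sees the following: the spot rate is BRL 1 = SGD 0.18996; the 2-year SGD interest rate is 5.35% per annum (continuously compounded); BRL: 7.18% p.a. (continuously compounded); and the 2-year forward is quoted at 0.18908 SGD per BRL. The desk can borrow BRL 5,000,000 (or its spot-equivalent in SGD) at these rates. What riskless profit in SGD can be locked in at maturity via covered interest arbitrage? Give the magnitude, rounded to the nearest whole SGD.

SGD 34,326

T = 2 years.
Keep in BRL, deliver into the forward: 5,000,000·1.15442225·0.18908 = SGD 1,091,390.80.
Swap to SGD now, deposit: 5,000,000·0.18996·1.11293425 = SGD 1,057,064.95.
The quoted forward overvalues BRL, so borrow SGD, buy BRL at spot, deposit the BRL at 7.18%, and sell the proceeds forward at 0.18908.
Arbitrage profit = |1,091,390.80 − 1,057,064.95| = SGD 34,326.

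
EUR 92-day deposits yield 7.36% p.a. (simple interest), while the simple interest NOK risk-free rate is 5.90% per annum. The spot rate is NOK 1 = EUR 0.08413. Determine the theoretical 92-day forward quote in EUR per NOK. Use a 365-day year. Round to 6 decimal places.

0.084435

T = 92/365 years.
EUR growth factor: 1 + 0.0736×92/365 = 1.0185512.
NOK growth factor: 1 + 0.0590×92/365 = 1.0148712.
CIP: F = S · (grow EUR)/(grow NOK) = 0.08413 × 1.0185512/1.0148712 = 0.08443506 EUR per NOK.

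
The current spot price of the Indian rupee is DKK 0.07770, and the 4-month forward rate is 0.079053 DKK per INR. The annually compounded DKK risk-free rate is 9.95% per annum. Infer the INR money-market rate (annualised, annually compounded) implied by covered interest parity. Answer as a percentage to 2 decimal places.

T = 4/12 years.
CIP gives F = S · g_DKK/g_INR, so g_DKK/g_INR = 0.079053/0.0777 = 1.0174131.
The DKK side grows by (1 + 0.0995)^(4/12) = 1.0321237.
Hence g_INR = 1.0144588.
r = 1.0144588^(12/4) − 1 = 0.044007 → 4.40%.

4.40%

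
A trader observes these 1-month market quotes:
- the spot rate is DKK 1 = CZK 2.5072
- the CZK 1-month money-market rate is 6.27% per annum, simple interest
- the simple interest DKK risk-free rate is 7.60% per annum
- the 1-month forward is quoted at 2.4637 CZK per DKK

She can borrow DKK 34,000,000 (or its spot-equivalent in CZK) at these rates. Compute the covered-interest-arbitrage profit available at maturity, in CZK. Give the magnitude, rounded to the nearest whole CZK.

T = 1/12 years.
Keep in DKK, deliver into the forward: 34,000,000·1.0063333333·2.4637 = CZK 84,296,316.73.
Swap to CZK now, deposit: 34,000,000·2.5072·1.005225 = CZK 85,690,204.08.
The quoted forward undervalues DKK, so borrow DKK, convert to CZK at spot, deposit the CZK at 6.27%, and buy DKK forward at 2.4637 to cover the loan.
Arbitrage profit = |84,296,316.73 − 85,690,204.08| = CZK 1,393,887.

CZK 1,393,887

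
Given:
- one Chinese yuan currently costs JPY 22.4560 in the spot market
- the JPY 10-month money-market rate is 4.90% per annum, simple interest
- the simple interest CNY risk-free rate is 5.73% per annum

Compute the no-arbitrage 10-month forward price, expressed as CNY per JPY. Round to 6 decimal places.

0.044827

T = 10/12 years.
JPY accumulates by 1 + 0.0490×10/12 = 1.0408333.
CNY growth factor: 1 + 0.0573×10/12 = 1.047750.
So F = 22.456 × 1.0408333 / 1.047750 = 22.30776 (JPY/CNY).
Invert for CNY per JPY: 1 / 22.30776 = 0.044827.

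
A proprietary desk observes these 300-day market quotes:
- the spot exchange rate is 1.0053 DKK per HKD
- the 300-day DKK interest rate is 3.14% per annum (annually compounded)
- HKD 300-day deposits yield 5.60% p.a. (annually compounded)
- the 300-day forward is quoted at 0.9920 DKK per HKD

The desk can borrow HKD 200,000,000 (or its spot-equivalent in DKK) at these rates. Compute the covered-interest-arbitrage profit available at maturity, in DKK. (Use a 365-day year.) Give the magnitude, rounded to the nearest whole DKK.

T = 300/365 years.
Route A — deposit HKD, sell forward: 200,000,000 × 1.04580278921 × 0.9920 = DKK 207,487,273.38.
Route B — convert at spot, deposit DKK: 200,000,000 × 1.0053 × 1.02573693705 = DKK 206,234,668.56.
The quoted forward overvalues HKD, so borrow DKK, buy HKD at spot, deposit the HKD at 5.60%, and sell the proceeds forward at 0.9920.
The gap between the two covered legs is DKK 1,252,605.

DKK 1,252,605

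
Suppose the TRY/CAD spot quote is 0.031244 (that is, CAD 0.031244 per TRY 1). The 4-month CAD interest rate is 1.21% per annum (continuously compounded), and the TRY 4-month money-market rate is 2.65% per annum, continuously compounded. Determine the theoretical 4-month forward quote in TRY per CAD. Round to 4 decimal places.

T = 4/12 years.
CAD growth factor: e^(0.0121×4/12) = 1.00404148.
Growth of 1 TRY over T: e^(0.0265×4/12) = 1.00887246.
Forward (CAD per TRY) = 0.031244 × 1.00404148 / 1.00887246 = 0.031094388.
Invert for TRY per CAD: 1 / 0.031094388 = 32.1601.

32.1601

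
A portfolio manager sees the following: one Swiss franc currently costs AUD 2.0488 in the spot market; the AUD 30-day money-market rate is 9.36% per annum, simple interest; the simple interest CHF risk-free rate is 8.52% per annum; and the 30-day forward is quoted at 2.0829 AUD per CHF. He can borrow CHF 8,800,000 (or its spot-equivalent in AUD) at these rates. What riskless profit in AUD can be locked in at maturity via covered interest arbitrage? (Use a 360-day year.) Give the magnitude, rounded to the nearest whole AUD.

AUD 289,590

T = 30/360 years.
Route A — deposit CHF, sell forward: 8,800,000 × 1.007100 × 2.0829 = AUD 18,459,659.59.
Route B — convert at spot, deposit AUD: 8,800,000 × 2.0488 × 1.007800 = AUD 18,170,069.63.
The quoted forward overvalues CHF, so borrow AUD, buy CHF at spot, deposit the CHF at 8.52%, and sell the proceeds forward at 2.0829.
The gap between the two covered legs is AUD 289,590.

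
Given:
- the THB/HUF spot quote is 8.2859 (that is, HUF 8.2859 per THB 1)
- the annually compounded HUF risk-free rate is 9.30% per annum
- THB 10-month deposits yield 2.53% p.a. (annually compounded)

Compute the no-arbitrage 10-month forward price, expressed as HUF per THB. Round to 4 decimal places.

8.7394

T = 10/12 years.
Growth of 1 HUF over T: (1 + 0.0930)^(10/12) = 1.0769201.
Growth of 1 THB over T: (1 + 0.0253)^(10/12) = 1.0210393.
Forward (HUF per THB) = 8.2859 × 1.0769201 / 1.0210393 = 8.739382.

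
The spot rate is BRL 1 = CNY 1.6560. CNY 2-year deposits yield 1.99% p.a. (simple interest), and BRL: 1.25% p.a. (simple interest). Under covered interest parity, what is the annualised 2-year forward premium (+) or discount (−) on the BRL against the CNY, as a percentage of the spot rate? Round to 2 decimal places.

+0.72%

T = 2 years.
No-arbitrage forward: 1.656 × 1.039800 / 1.025000 = 1.6799110 CNY/BRL.
(F − S)/S ÷ T = (1.6799110 − 1.656)/1.656/2 = 0.007220 → 0.72%.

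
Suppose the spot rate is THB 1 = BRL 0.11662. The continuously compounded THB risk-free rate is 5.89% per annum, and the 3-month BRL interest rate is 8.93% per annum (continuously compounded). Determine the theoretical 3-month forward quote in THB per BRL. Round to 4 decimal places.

8.5099

T = 3/12 years.
BRL accumulates by e^(0.0893×3/12) = 1.0225761.
THB growth factor: e^(0.0589×3/12) = 1.0148339.
So F = 0.11662 × 1.0225761 / 1.0148339 = 0.1175097 (BRL/THB).
Quoted the other way: 1/0.1175097 = 8.5099 THB per BRL.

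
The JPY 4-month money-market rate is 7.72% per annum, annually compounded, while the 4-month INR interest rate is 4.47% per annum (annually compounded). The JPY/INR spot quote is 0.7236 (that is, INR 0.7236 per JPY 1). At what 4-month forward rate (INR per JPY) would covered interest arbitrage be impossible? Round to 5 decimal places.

0.71625

T = 4/12 years.
INR accumulates by (1 + 0.0447)^(4/12) = 1.0146833.
JPY accumulates by (1 + 0.0772)^(4/12) = 1.0250981.
Forward (INR per JPY) = 0.7236 × 1.0146833 / 1.0250981 = 0.7162484.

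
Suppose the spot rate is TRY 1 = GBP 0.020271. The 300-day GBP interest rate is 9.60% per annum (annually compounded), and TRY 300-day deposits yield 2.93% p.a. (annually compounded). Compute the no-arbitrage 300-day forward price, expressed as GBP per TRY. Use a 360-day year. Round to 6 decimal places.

T = 300/360 years.
Growth of 1 GBP over T: (1 + 0.0960)^(300/360) = 1.0793827.
Growth of 1 TRY over T: (1 + 0.0293)^(300/360) = 1.0243577.
Forward (GBP per TRY) = 0.020271 × 1.0793827 / 1.0243577 = 0.02135989.

0.021360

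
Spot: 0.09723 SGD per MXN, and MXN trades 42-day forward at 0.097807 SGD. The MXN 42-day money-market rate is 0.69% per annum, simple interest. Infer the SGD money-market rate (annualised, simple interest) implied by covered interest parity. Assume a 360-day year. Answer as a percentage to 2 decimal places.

T = 42/360 years.
F/S = 0.097807/0.09723 = 1.0059344 = (growth of SGD) / (growth of MXN).
The MXN side grows by 1 + 0.0069×42/360 = 1.000805.
That pins the SGD growth at 1.0067442.
r = (1.0067442 − 1)/(42/360) = 0.057807 → 5.78%.

5.78%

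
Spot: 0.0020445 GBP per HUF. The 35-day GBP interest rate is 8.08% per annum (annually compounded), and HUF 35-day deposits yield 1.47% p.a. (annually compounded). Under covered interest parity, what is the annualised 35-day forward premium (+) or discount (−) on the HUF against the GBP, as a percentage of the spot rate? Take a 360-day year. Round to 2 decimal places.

+6.33%

T = 35/360 years.
CIP forward (GBP per HUF) = 0.0020445 × 1.0075829/1.0014198 = 0.0020570826.
(F − S)/S ÷ T = (0.0020570826 − 0.0020445)/0.0020445/(35/360) = 0.063302 → 6.33%.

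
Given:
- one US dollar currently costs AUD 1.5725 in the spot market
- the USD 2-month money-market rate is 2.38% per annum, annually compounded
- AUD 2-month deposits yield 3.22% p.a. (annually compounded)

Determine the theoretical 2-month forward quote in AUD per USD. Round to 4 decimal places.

T = 2/12 years.
AUD accumulates by (1 + 0.0322)^(2/12) = 1.005296.
Growth of 1 USD over T: (1 + 0.0238)^(2/12) = 1.0039279.
So F = 1.5725 × 1.005296 / 1.0039279 = 1.574643 (AUD/USD).

1.5746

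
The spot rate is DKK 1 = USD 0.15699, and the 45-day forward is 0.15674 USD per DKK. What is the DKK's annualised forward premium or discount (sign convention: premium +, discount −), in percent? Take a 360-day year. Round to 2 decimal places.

T = 45/360 years.
DKK trades forward at -0.15925% vs spot over the period.
Per annum: -0.0015925 / (45/360) = -0.012740 = -1.27%.

-1.27%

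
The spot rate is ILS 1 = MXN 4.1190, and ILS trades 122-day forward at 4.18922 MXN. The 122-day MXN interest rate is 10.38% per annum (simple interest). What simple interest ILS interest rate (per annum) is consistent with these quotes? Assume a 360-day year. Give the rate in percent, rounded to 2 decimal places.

T = 122/360 years.
CIP gives F = S · g_MXN/g_ILS, so g_MXN/g_ILS = 4.18922/4.119 = 1.0170478.
MXN growth factor: 1 + 0.1038×122/360 = 1.0351767.
So the ILS growth factor = 1.017825.
(1.017825 − 1)/T = 0.052598, i.e. 5.26%.

5.26%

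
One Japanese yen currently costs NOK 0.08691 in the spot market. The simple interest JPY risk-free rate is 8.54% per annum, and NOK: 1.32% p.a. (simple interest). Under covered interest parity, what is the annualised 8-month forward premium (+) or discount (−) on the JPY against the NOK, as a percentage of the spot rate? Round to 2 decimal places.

T = 8/12 years.
No-arbitrage forward: 0.08691 × 1.008800 / 1.0569333 = 0.08295207 NOK/JPY.
(F − S)/S ÷ T = (0.08295207 − 0.08691)/0.08691/(8/12) = -0.068311 → -6.83%.

-6.83%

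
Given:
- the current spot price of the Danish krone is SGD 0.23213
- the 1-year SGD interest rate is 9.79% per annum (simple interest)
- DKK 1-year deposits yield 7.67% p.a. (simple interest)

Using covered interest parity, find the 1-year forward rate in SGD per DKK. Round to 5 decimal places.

T = 1 year.
SGD accumulates by 1 + 0.0979×1 = 1.097900.
Growth of 1 DKK over T: 1 + 0.0767×1 = 1.076700.
So F = 0.23213 × 1.097900 / 1.076700 = 0.2367006 (SGD/DKK).

0.23670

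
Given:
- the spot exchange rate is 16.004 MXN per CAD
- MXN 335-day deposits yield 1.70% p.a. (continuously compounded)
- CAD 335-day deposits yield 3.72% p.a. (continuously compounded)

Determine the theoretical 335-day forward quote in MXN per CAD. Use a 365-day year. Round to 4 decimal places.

T = 335/365 years.
MXN growth factor: e^(0.0170×335/365) = 1.0157251.
Growth of 1 CAD over T: e^(0.0372×335/365) = 1.03473201.
So F = 16.004 × 1.0157251 / 1.03473201 = 15.710024 (MXN/CAD).

15.7100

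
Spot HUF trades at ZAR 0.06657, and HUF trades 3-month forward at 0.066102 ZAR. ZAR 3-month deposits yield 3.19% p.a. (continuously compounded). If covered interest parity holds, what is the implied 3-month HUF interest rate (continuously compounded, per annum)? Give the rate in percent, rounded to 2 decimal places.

6.01%

T = 3/12 years.
By CIP, F/S equals the ZAR-to-HUF growth ratio: 0.066102/0.06657 = 0.9929698.
ZAR growth factor: e^(0.0319×3/12) = 1.0080069.
Hence g_HUF = 1.0151436.
Take logs: ln 1.0151436 / (3/12) = 0.060120, so 6.01%.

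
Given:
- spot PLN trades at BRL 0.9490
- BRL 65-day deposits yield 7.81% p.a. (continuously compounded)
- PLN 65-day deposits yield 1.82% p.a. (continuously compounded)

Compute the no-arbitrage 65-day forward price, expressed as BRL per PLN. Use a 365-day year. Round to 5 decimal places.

0.95918

T = 65/365 years.
BRL growth factor: e^(0.0781×65/365) = 1.0140054.
Growth of 1 PLN over T: e^(0.0182×65/365) = 1.0032464.
So F = 0.949 × 1.0140054 / 1.0032464 = 0.9591773 (BRL/PLN).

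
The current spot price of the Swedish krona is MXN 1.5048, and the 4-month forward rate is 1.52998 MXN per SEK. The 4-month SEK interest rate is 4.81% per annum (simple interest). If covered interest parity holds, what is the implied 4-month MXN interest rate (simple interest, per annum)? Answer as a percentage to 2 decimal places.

9.91%

T = 4/12 years.
F/S = 1.52998/1.5048 = 1.0167331 = (growth of MXN) / (growth of SEK).
The SEK side grows by 1 + 0.0481×4/12 = 1.0160333.
So the MXN growth factor = 1.0330347.
r = (1.0330347 − 1)/(4/12) = 0.099104 → 9.91%.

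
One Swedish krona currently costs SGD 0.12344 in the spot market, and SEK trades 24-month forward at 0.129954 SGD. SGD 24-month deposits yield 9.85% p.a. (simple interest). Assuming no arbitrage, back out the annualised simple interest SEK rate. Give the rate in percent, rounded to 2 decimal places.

T = 2 years.
CIP gives F = S · g_SGD/g_SEK, so g_SGD/g_SEK = 0.129954/0.12344 = 1.0527706.
The SGD side grows by 1 + 0.0985×2 = 1.197000.
That pins the SEK growth at 1.1369998.
(1.1369998 − 1)/T = 0.068500, i.e. 6.85%.

6.85%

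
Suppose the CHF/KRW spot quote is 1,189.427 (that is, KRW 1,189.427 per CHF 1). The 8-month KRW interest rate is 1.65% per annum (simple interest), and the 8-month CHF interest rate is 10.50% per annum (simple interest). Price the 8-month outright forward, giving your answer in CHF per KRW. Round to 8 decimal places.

T = 8/12 years.
Growth of 1 KRW over T: 1 + 0.0165×8/12 = 1.011000.
CHF accumulates by 1 + 0.1050×8/12 = 1.070000.
So F = 1189.427 × 1.011000 / 1.070000 = 1123.842 (KRW/CHF).
Invert for CHF per KRW: 1 / 1123.842 = 0.00088980.

0.00088980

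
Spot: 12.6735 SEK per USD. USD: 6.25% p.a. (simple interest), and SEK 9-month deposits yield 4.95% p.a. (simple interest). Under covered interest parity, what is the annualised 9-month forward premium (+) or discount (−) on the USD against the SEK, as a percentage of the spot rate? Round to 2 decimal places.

-1.24%

T = 9/12 years.
F = S · g_SEK/g_USD = 12.6735 × 1.037125/1.046875 = 12.5554662.
Annualised premium = (F − S)/S × (1/T) = (12.5554662 − 12.6735)/12.6735 ÷ (9/12) = -1.24%.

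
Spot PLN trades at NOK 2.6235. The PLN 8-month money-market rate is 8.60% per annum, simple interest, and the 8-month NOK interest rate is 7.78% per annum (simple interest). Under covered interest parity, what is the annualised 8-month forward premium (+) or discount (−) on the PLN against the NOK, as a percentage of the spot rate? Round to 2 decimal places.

T = 8/12 years.
CIP forward (NOK per PLN) = 2.6235 × 1.0518667/1.0573333 = 2.6099360.
(F − S)/S ÷ T = (2.6099360 − 2.6235)/2.6235/(8/12) = -0.007755 → -0.78%.

-0.78%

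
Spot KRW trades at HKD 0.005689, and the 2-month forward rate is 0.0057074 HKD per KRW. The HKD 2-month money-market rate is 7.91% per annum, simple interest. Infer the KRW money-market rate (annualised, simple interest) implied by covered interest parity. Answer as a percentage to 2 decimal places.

T = 2/12 years.
CIP gives F = S · g_HKD/g_KRW, so g_HKD/g_KRW = 0.0057074/0.005689 = 1.0032343.
The HKD side grows by 1 + 0.0791×2/12 = 1.0131833.
Hence g_KRW = 1.0099169.
r = (1.0099169 − 1)/(2/12) = 0.059501 → 5.95%.

5.95%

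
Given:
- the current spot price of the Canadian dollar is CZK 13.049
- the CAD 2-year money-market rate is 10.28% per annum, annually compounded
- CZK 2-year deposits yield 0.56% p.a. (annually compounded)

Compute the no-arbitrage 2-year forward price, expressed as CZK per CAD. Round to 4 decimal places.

10.8501

T = 2 years.
CZK growth factor: (1 + 0.0056)^2 = 1.01123136.
Growth of 1 CAD over T: (1 + 0.1028)^2 = 1.21616784.
CIP: F = S · (grow CZK)/(grow CAD) = 13.049 × 1.01123136/1.21616784 = 10.850113 CZK per CAD.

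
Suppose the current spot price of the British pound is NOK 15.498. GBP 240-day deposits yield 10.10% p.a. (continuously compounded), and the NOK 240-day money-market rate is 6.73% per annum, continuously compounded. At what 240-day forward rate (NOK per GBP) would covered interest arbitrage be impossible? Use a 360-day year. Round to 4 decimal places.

T = 240/360 years.
NOK accumulates by e^(0.0673×240/360) = 1.0458884.
GBP growth factor: e^(0.1010×240/360) = 1.06965197.
So F = 15.498 × 1.0458884 / 1.06965197 = 15.153694 (NOK/GBP).

15.1537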